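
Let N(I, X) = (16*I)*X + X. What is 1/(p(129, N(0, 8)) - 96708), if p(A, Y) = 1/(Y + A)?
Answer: -137/13248995 ≈ -1.0340e-5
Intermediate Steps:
N(I, X) = X + 16*I*X (N(I, X) = 16*I*X + X = X + 16*I*X)
p(A, Y) = 1/(A + Y)
1/(p(129, N(0, 8)) - 96708) = 1/(1/(129 + 8*(1 + 16*0)) - 96708) = 1/(1/(129 + 8*(1 + 0)) - 96708) = 1/(1/(129 + 8*1) - 96708) = 1/(1/(129 + 8) - 96708) = 1/(1/137 - 96708) = 1/(-13248995/137) = -137/13248995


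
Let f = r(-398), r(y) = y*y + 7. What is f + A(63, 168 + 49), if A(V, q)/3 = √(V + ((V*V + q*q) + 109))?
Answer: 158411 + 3*√51230 ≈ 1.5909e+5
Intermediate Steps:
r(y) = 7 + y² (r(y) = y² + 7 = 7 + y²)
f = 158411 (f = 7 + (-398)² = 7 + 158404 = 158411)
A(V, q) = 3*√(109 + V + V² + q²) (A(V, q) = 3*√(V + ((V*V + q*q) + 109)) = 3*√(V + ((V² + q²) + 109)) = 3*√(V + (109 + V² + q²)) = 3*√(109 + V + V² + q²))
f + A(63, 168 + 49) = 158411 + 3*√(109 + 63 + 63² + (168 + 49)²) = 158411 + 3*√(109 + 63 + 3969 + 217²) = 158411 + 3*√(109 + 63 + 3969 + 47089) = 158411 + 3*√51230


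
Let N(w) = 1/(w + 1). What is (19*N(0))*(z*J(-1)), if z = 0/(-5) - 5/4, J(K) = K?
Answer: 95/4 ≈ 23.750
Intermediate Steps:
z = -5/4 (z = 0*(-⅕) - 5*¼ = 0 - 5/4 = -5/4 ≈ -1.2500)
N(w) = 1/(1 + w)
(19*N(0))*(z*J(-1)) = (19/(1 + 0))*(-5/4*(-1)) = (19/1)*(5/4) = (19*1)*(5/4) = 19*(5/4) = 95/4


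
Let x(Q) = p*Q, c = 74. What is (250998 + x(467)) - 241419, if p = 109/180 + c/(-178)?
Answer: 154875727/16020 ≈ 9667.6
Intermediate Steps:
p = 3041/16020 (p = 109/180 + 74/(-178) = 109*(1/180) + 74*(-1/178) = 109/180 - 37/89 = 3041/16020 ≈ 0.18983)
x(Q) = 3041*Q/16020
(250998 + x(467)) - 241419 = (250998 + (3041/16020)*467) - 241419 = (250998 + 1420147/16020) - 241419 = 4022408107/16020 - 241419 = 154875727/16020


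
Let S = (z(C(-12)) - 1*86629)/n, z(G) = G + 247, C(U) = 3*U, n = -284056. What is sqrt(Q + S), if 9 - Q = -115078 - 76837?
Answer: sqrt(967872000751067)/71014 ≈ 438.09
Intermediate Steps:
Q = 191924 (Q = 9 - (-115078 - 76837) = 9 - 1*(-191915) = 9 + 191915 = 191924)
z(G) = 247 + G
S = 43209/142028 (S = ((247 + 3*(-12)) - 1*86629)/(-284056) = ((247 - 36) - 86629)*(-1/284056) = (211 - 86629)*(-1/284056) = -86418*(-1/284056) = 43209/142028 ≈ 0.30423)
sqrt(Q + S) = sqrt(191924 + 43209/142028) = sqrt(27258625081/142028) = sqrt(967872000751067)/71014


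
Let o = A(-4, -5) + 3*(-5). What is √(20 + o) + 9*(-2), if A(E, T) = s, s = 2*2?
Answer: -15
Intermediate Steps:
s = 4
A(E, T) = 4
o = -11 (o = 4 + 3*(-5) = 4 - 15 = -11)
√(20 + o) + 9*(-2) = √(20 - 11) + 9*(-2) = √9 - 18 = 3 - 18 = -15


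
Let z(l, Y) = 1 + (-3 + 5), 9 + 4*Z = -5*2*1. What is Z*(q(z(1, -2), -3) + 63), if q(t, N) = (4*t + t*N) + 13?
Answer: -1501/4 ≈ -375.25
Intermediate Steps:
Z = -19/4 (Z = -9/4 + (-5*2*1)/4 = -9/4 + (-10*1)/4 = -9/4 + (¼)*(-10) = -9/4 - 5/2 = -19/4 ≈ -4.7500)
z(l, Y) = 3 (z(l, Y) = 1 + 2 = 3)
q(t, N) = 13 + 4*t + N*t (q(t, N) = (4*t + N*t) + 13 = 13 + 4*t + N*t)
Z*(q(z(1, -2), -3) + 63) = -19*((13 + 4*3 - 3*3) + 63)/4 = -19*((13 + 12 - 9) + 63)/4 = -19*(16 + 63)/4 = -19/4*79 = -1501/4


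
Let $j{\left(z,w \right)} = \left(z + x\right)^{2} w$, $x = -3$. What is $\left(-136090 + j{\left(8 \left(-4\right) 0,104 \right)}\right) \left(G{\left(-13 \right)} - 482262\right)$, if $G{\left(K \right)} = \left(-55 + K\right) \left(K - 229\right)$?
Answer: $62955544124$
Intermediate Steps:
$G{\left(K \right)} = \left(-229 + K\right) \left(-55 + K\right)$ ($G{\left(K \right)} = \left(-55 + K\right) \left(-229 + K\right) = \left(-229 + K\right) \left(-55 + K\right)$)
$j{\left(z,w \right)} = w \left(-3 + z\right)^{2}$ ($j{\left(z,w \right)} = \left(z - 3\right)^{2} w = \left(-3 + z\right)^{2} w = w \left(-3 + z\right)^{2}$)
$\left(-136090 + j{\left(8 \left(-4\right) 0,104 \right)}\right) \left(G{\left(-13 \right)} - 482262\right) = \left(-136090 + 104 \left(-3 + 8 \left(-4\right) 0\right)^{2}\right) \left(\left(12595 + \left(-13\right)^{2} - -3692\right) - 482262\right) = \left(-136090 + 104 \left(-3 - 0\right)^{2}\right) \left(\left(12595 + 169 + 3692\right) - 482262\right) = \left(-136090 + 104 \left(-3 + 0\right)^{2}\right) \left(16456 - 482262\right) = \left(-136090 + 104 \left(-3\right)^{2}\right) \left(-465806\right) = \left(-136090 + 104 \cdot 9\right) \left(-465806\right) = \left(-136090 + 936\right) \left(-465806\right) = \left(-135154\right) \left(-465806\right) = 62955544124$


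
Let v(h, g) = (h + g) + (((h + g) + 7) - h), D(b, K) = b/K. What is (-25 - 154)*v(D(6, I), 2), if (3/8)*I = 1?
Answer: -9487/4 ≈ -2371.8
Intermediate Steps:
I = 8/3 (I = (8/3)*1 = 8/3 ≈ 2.6667)
v(h, g) = 7 + h + 2*g (v(h, g) = (g + h) + (((g + h) + 7) - h) = (g + h) + ((7 + g + h) - h) = (g + h) + (7 + g) = 7 + h + 2*g)
(-25 - 154)*v(D(6, I), 2) = (-25 - 154)*(7 + 6/(8/3) + 2*2) = -179*(7 + 6*(3/8) + 4) = -179*(7 + 9/4 + 4) = -179*53/4 = -9487/4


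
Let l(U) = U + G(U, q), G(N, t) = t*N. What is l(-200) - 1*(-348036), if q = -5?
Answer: 348836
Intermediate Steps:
G(N, t) = N*t
l(U) = -4*U (l(U) = U + U*(-5) = U - 5*U = -4*U)
l(-200) - 1*(-348036) = -4*(-200) - 1*(-348036) = 800 + 348036 = 348836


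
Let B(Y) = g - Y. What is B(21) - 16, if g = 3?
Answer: -34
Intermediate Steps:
B(Y) = 3 - Y
B(21) - 16 = (3 - 1*21) - 16 = (3 - 21) - 16 = -18 - 16 = -34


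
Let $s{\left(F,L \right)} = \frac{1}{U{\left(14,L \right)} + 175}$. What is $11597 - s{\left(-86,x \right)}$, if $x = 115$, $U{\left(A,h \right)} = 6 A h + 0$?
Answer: $\frac{114056494}{9835} \approx 11597.0$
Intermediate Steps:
$U{\left(A,h \right)} = 6 A h$ ($U{\left(A,h \right)} = 6 A h + 0 = 6 A h$)
$s{\left(F,L \right)} = \frac{1}{175 + 84 L}$ ($s{\left(F,L \right)} = \frac{1}{6 \cdot 14 L + 175} = \frac{1}{84 L + 175} = \frac{1}{175 + 84 L}$)
$11597 - s{\left(-86,x \right)} = 11597 - \frac{1}{7 \left(25 + 12 \cdot 115\right)} = 11597 - \frac{1}{7 \left(25 + 1380\right)} = 11597 - \frac{1}{7 \cdot 1405} = 11597 - \frac{1}{7} \cdot \frac{1}{1405} = 11597 - \frac{1}{9835} = \frac{114056494}{9835}$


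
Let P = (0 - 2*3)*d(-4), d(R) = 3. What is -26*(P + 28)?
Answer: -260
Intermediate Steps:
P = -18 (P = (0 - 2*3)*3 = (0 - 6)*3 = -6*3 = -18)
-26*(P + 28) = -26*(-18 + 28) = -26*10 = -260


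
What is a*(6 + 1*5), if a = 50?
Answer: 550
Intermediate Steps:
a*(6 + 1*5) = 50*(6 + 1*5) = 50*(6 + 5) = 50*11 = 550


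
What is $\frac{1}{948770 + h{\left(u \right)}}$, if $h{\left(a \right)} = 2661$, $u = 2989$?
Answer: $\frac{1}{951431} \approx 1.051 \cdot 10^{-6}$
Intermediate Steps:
$\frac{1}{948770 + h{\left(u \right)}} = \frac{1}{948770 + 2661} = \frac{1}{951431}$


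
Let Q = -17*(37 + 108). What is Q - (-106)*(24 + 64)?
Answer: 6863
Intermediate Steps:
Q = -2465 (Q = -17*145 = -2465)
Q - (-106)*(24 + 64) = -2465 - (-106)*(24 + 64) = -2465 - (-106)*88 = -2465 - 1*(-9328) = -2465 + 9328 = 6863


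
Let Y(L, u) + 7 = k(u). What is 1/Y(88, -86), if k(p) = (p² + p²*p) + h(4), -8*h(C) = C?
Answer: -2/1257335 ≈ -1.5907e-6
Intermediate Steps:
h(C) = -C/8
k(p) = -½ + p² + p³ (k(p) = (p² + p²*p) - ⅛*4 = (p² + p³) - ½ = -½ + p² + p³)
Y(L, u) = -15/2 + u² + u³ (Y(L, u) = -7 + (-½ + u² + u³) = -15/2 + u² + u³)
1/Y(88, -86) = 1/(-15/2 + (-86)² + (-86)³) = 1/(-15/2 + 7396 - 636056) = 1/(-1257335/2) = -2/1257335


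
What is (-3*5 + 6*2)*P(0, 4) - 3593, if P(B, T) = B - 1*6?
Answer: -3575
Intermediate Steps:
P(B, T) = -6 + B (P(B, T) = B - 6 = -6 + B)
(-3*5 + 6*2)*P(0, 4) - 3593 = (-3*5 + 6*2)*(-6 + 0) - 3593 = (-15 + 12)*(-6) - 3593 = -3*(-6) - 3593 = 18 - 3593 = -3575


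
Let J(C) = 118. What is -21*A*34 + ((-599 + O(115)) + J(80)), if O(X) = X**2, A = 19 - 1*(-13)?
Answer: -10104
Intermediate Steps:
A = 32 (A = 19 + 13 = 32)
-21*A*34 + ((-599 + O(115)) + J(80)) = -21*32*34 + ((-599 + 115**2) + 118) = -672*34 + ((-599 + 13225) + 118) = -22848 + (12626 + 118) = -22848 + 12744 = -10104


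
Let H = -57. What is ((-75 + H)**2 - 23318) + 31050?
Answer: 25156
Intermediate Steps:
((-75 + H)**2 - 23318) + 31050 = ((-75 - 57)**2 - 23318) + 31050 = ((-132)**2 - 23318) + 31050 = (17424 - 23318) + 31050 = -5894 + 31050 = 25156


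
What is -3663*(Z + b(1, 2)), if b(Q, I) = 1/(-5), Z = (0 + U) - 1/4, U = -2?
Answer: 179487/20 ≈ 8974.3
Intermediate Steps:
Z = -9/4 (Z = (0 - 2) - 1/4 = -2 - 1*1/4 = -2 - 1/4 = -9/4 ≈ -2.2500)
b(Q, I) = -1/5
-3663*(Z + b(1, 2)) = -3663*(-9/4 - 1/5) = -3663*(-49/20) = 179487/20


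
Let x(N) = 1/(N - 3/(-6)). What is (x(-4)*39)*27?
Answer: -2106/7 ≈ -300.86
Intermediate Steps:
x(N) = 1/(1/2 + N) (x(N) = 1/(N - 3*(-1/6)) = 1/(N + 1/2) = 1/(1/2 + N))
(x(-4)*39)*27 = ((2/(1 + 2*(-4)))*39)*27 = ((2/(1 - 8))*39)*27 = ((2/(-7))*39)*27 = ((2*(-1/7))*39)*27 = -2/7*39*27 = -78/7*27 = -2106/7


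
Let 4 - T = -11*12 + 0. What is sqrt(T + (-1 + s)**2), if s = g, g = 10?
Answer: sqrt(217) ≈ 14.731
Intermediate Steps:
s = 10
T = 136 (T = 4 - (-11*12 + 0) = 4 - (-132 + 0) = 4 - 1*(-132) = 4 + 132 = 136)
sqrt(T + (-1 + s)**2) = sqrt(136 + (-1 + 10)**2) = sqrt(136 + 9**2) = sqrt(136 + 81) = sqrt(217)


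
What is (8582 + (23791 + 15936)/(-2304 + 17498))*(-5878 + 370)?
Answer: -359216984790/7597 ≈ -4.7284e+7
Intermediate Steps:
(8582 + (23791 + 15936)/(-2304 + 17498))*(-5878 + 370) = (8582 + 39727/15194)*(-5508) = (130434635/15194)*(-5508) = -359216984790/7597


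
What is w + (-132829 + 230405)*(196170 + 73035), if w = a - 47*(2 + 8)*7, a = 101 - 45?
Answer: 26267943846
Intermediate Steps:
a = 56
w = -3234 (w = 56 - 47*(2 + 8)*7 = 56 - 470*7 = 56 - 47*70 = 56 - 3290 = -3234)
w + (-132829 + 230405)*(196170 + 73035) = -3234 + (-132829 + 230405)*(196170 + 73035) = -3234 + 97576*269205 = -3234 + 26267947080 = 26267943846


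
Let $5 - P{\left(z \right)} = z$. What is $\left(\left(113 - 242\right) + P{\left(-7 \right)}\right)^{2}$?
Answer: $13689$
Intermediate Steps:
$P{\left(z \right)} = 5 - z$
$\left(\left(113 - 242\right) + P{\left(-7 \right)}\right)^{2} = \left(\left(113 - 242\right) + \left(5 - -7\right)\right)^{2} = \left(-129 + \left(5 + 7\right)\right)^{2} = \left(-129 + 12\right)^{2} = \left(-117\right)^{2} = 13689$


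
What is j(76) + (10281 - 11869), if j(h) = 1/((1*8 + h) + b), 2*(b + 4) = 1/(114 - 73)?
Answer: -10418786/6561 ≈ -1588.0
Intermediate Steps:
b = -327/82 (b = -4 + 1/(2*(114 - 73)) = -4 + (1/2)/41 = -4 + (1/2)*(1/41) = -4 + 1/82 = -327/82 ≈ -3.9878)
j(h) = 1/(329/82 + h) (j(h) = 1/((1*8 + h) - 327/82) = 1/((8 + h) - 327/82) = 1/(329/82 + h))
j(76) + (10281 - 11869) = 82/(329 + 82*76) + (10281 - 11869) = 82/(329 + 6232) - 1588 = 82/6561 - 1588 = -10418786/6561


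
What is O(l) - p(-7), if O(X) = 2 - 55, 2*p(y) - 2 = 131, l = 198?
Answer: -239/2 ≈ -119.50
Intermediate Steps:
p(y) = 133/2 (p(y) = 1 + (½)*131 = 1 + 131/2 = 133/2)
O(X) = -53
O(l) - p(-7) = -53 - 1*133/2 = -53 - 133/2 = -239/2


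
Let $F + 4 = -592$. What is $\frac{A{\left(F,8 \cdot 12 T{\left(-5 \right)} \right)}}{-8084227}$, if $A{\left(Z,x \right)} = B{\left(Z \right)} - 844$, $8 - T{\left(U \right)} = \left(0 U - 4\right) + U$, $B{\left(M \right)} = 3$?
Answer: $\frac{841}{8084227} \approx 0.00010403$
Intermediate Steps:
$F = -596$ ($F = -4 - 592 = -596$)
$T{\left(U \right)} = 12 - U$ ($T{\left(U \right)} = 8 - \left(\left(0 U - 4\right) + U\right) = 8 - \left(\left(0 - 4\right) + U\right) = 8 - \left(-4 + U\right) = 12 - U$)
$A{\left(Z,x \right)} = -841$ ($A{\left(Z,x \right)} = 3 - 844 = -841$)
$\frac{A{\left(F,8 \cdot 12 T{\left(-5 \right)} \right)}}{-8084227} = - \frac{841}{-8084227} = \left(-841\right) \left(- \frac{1}{8084227}\right) = \frac{841}{8084227}$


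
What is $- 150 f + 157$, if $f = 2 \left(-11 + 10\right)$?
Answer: $457$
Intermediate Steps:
$f = -2$ ($f = 2 \left(-1\right) = -2$)
$- 150 f + 157 = \left(-150\right) \left(-2\right) + 157 = 300 + 157 = 457$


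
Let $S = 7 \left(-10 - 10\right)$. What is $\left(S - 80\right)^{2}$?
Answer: $48400$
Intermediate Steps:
$S = -140$ ($S = 7 \left(-20\right) = -140$)
$\left(S - 80\right)^{2} = \left(-140 - 80\right)^{2} = \left(-220\right)^{2} = 48400$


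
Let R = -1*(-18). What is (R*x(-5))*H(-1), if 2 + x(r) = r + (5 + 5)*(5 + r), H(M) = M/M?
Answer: -126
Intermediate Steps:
H(M) = 1
x(r) = 48 + 11*r (x(r) = -2 + (r + (5 + 5)*(5 + r)) = -2 + (r + 10*(5 + r)) = -2 + (r + (50 + 10*r)) = -2 + (50 + 11*r) = 48 + 11*r)
R = 18
(R*x(-5))*H(-1) = (18*(48 + 11*(-5)))*1 = (18*(48 - 55))*1 = (18*(-7))*1 = -126*1 = -126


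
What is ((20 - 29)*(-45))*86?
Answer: 34830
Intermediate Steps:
((20 - 29)*(-45))*86 = -9*(-45)*86 = 405*86 = 34830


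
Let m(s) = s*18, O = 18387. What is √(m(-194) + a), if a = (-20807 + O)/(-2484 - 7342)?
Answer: I*√291634762/289 ≈ 59.091*I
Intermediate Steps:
m(s) = 18*s
a = 1210/4913 (a = (-20807 + 18387)/(-2484 - 7342) = -2420/(-9826) = -2420*(-1/9826) = 1210/4913 ≈ 0.24629)
√(m(-194) + a) = √(18*(-194) + 1210/4913) = √(-3492 + 1210/4913) = √(-17154986/4913) = I*√291634762/289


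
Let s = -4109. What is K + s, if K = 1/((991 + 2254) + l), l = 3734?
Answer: -28676710/6979 ≈ -4109.0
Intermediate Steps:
K = 1/6979 (K = 1/((991 + 2254) + 3734) = 1/(3245 + 3734) = 1/6979 ≈ 0.00014329)
K + s = 1/6979 - 4109 = -28676710/6979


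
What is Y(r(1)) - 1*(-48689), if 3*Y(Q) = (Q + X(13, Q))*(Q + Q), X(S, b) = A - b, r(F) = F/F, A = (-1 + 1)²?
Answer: 48689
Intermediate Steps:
A = 0 (A = 0² = 0)
r(F) = 1
X(S, b) = -b (X(S, b) = 0 - b = -b)
Y(Q) = 0 (Y(Q) = ((Q - Q)*(Q + Q))/3 = (0*(2*Q))/3 = (⅓)*0 = 0)
Y(r(1)) - 1*(-48689) = 0 - 1*(-48689) = 0 + 48689 = 48689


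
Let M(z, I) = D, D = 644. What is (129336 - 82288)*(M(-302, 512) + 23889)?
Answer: 1154228584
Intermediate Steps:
M(z, I) = 644
(129336 - 82288)*(M(-302, 512) + 23889) = (129336 - 82288)*(644 + 23889) = 47048*24533 = 1154228584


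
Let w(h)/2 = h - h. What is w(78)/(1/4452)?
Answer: 0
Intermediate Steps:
w(h) = 0 (w(h) = 2*(h - h) = 2*0 = 0)
w(78)/(1/4452) = 0/(1/4452) = 0*4452 = 0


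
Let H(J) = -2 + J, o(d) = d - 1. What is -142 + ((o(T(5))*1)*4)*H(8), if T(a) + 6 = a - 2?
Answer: -238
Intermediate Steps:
T(a) = -8 + a (T(a) = -6 + (a - 2) = -6 + (-2 + a) = -8 + a)
o(d) = -1 + d
-142 + ((o(T(5))*1)*4)*H(8) = -142 + (((-1 + (-8 + 5))*1)*4)*(-2 + 8) = -142 + (((-1 - 3)*1)*4)*6 = -142 + (-4*1*4)*6 = -142 - 4*4*6 = -142 - 16*6 = -142 - 96 = -238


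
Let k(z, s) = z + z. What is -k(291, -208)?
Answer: -582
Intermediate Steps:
k(z, s) = 2*z
-k(291, -208) = -2*291 = -1*582 = -582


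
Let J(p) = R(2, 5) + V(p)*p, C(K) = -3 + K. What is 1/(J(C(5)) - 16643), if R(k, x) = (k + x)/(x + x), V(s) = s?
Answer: -10/166383 ≈ -6.0102e-5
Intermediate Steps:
R(k, x) = (k + x)/(2*x) (R(k, x) = (k + x)/((2*x)) = (k + x)*(1/(2*x)) = (k + x)/(2*x))
J(p) = 7/10 + p² (J(p) = (½)*(2 + 5)/5 + p*p = (½)*(⅕)*7 + p² = 7/10 + p²)
1/(J(C(5)) - 16643) = 1/((7/10 + (-3 + 5)²) - 16643) = 1/((7/10 + 2²) - 16643) = 1/((7/10 + 4) - 16643) = 1/(47/10 - 16643) = 1/(-166383/10) = -10/166383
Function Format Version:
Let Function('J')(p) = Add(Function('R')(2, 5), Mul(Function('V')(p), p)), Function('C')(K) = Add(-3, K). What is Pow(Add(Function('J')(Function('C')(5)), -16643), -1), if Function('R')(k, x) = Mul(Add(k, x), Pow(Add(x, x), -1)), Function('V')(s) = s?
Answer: Rational(-10, 166383) ≈ -6.0102e-5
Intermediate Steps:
Function('R')(k, x) = Mul(Rational(1, 2), Pow(x, -1), Add(k, x)) (Function('R')(k, x) = Mul(Add(k, x), Pow(Mul(2, x), -1)) = Mul(Add(k, x), Mul(Rational(1, 2), Pow(x, -1))) = Mul(Rational(1, 2), Pow(x, -1), Add(k, x)))
Function('J')(p) = Add(Rational(7, 10), Pow(p, 2)) (Function('J')(p) = Add(Mul(Rational(1, 2), Pow(5, -1), Add(2, 5)), Mul(p, p)) = Add(Mul(Rational(1, 2), Rational(1, 5), 7), Pow(p, 2)) = Add(Rational(7, 10), Pow(p, 2)))
Pow(Add(Function('J')(Function('C')(5)), -16643), -1) = Pow(Add(Add(Rational(7, 10), Pow(Add(-3, 5), 2)), -16643), -1) = Pow(Add(Add(Rational(7, 10), Pow(2, 2)), -16643), -1) = Pow(Add(Add(Rational(7, 10), 4), -16643), -1) = Pow(Add(Rational(47, 10), -16643), -1) = Pow(Rational(-166383, 10), -1) = Rational(-10, 166383)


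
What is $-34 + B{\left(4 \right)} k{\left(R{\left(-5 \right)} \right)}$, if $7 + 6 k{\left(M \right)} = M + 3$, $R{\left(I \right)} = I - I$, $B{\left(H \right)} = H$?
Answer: $- \frac{110}{3} \approx -36.667$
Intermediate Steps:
$R{\left(I \right)} = 0$
$k{\left(M \right)} = - \frac{2}{3} + \frac{M}{6}$ ($k{\left(M \right)} = - \frac{7}{6} + \frac{M + 3}{6} = - \frac{7}{6} + \frac{3 + M}{6} = - \frac{7}{6} + \left(\frac{1}{2} + \frac{M}{6}\right) = - \frac{2}{3} + \frac{M}{6}$)
$-34 + B{\left(4 \right)} k{\left(R{\left(-5 \right)} \right)} = -34 + 4 \left(- \frac{2}{3} + \frac{1}{6} \cdot 0\right) = -34 + 4 \left(- \frac{2}{3} + 0\right) = -34 + 4 \left(- \frac{2}{3}\right) = -34 - \frac{8}{3} = - \frac{110}{3}$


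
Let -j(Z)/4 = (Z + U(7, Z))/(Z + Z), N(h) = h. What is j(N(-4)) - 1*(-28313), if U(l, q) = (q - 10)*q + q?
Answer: 28337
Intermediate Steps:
U(l, q) = q + q*(-10 + q) (U(l, q) = (-10 + q)*q + q = q*(-10 + q) + q = q + q*(-10 + q))
j(Z) = -2*(Z + Z*(-9 + Z))/Z (j(Z) = -4*(Z + Z*(-9 + Z))/(Z + Z) = -4*(Z + Z*(-9 + Z))/(2*Z) = -4*(Z + Z*(-9 + Z))*1/(2*Z) = -2*(Z + Z*(-9 + Z))/Z)
j(N(-4)) - 1*(-28313) = (16 - 2*(-4)) - 1*(-28313) = (16 + 8) + 28313 = 24 + 28313 = 28337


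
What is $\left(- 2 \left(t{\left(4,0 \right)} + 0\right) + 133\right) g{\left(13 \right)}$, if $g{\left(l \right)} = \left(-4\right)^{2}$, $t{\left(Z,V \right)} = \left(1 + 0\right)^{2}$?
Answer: $2096$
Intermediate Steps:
$t{\left(Z,V \right)} = 1$ ($t{\left(Z,V \right)} = 1^{2} = 1$)
$g{\left(l \right)} = 16$
$\left(- 2 \left(t{\left(4,0 \right)} + 0\right) + 133\right) g{\left(13 \right)} = \left(- 2 \left(1 + 0\right) + 133\right) 16 = \left(\left(-2\right) 1 + 133\right) 16 = \left(-2 + 133\right) 16 = 131 \cdot 16 = 2096$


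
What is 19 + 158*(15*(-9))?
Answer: -21311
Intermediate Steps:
19 + 158*(15*(-9)) = 19 + 158*(-135) = 19 - 21330 = -21311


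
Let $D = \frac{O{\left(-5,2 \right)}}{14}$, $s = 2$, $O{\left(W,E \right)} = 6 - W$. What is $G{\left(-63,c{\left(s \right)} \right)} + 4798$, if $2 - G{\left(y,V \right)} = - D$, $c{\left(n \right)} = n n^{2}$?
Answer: $\frac{67211}{14} \approx 4800.8$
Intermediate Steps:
$D = \frac{11}{14}$ ($D = \frac{6 - -5}{14} = \left(6 + 5\right) \frac{1}{14} = 11 \cdot \frac{1}{14} = \frac{11}{14} \approx 0.78571$)
$c{\left(n \right)} = n^{3}$
$G{\left(y,V \right)} = \frac{39}{14}$ ($G{\left(y,V \right)} = 2 - \left(-1\right) \frac{11}{14} = 2 - - \frac{11}{14} = 2 + \frac{11}{14} = \frac{39}{14}$)
$G{\left(-63,c{\left(s \right)} \right)} + 4798 = \frac{39}{14} + 4798 = \frac{67211}{14}$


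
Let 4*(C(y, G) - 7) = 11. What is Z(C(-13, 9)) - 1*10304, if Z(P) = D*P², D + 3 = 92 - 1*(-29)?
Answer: 7307/8 ≈ 913.38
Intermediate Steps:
C(y, G) = 39/4 (C(y, G) = 7 + (¼)*11 = 7 + 11/4 = 39/4)
D = 118 (D = -3 + (92 - 1*(-29)) = -3 + (92 + 29) = -3 + 121 = 118)
Z(P) = 118*P²
Z(C(-13, 9)) - 1*10304 = 118*(39/4)² - 1*10304 = 118*(1521/16) - 10304 = 89739/8 - 10304 = 7307/8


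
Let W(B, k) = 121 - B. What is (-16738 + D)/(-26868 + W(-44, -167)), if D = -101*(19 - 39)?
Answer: 4906/8901 ≈ 0.55117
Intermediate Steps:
D = 2020 (D = -101*(-20) = 2020)
(-16738 + D)/(-26868 + W(-44, -167)) = (-16738 + 2020)/(-26868 + (121 - 1*(-44))) = -14718/(-26868 + (121 + 44)) = -14718/(-26868 + 165) = -14718/(-26703) = -14718*(-1/26703) = 4906/8901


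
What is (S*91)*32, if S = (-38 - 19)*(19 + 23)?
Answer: -6971328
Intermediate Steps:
S = -2394 (S = -57*42 = -2394)
(S*91)*32 = -2394*91*32 = -217854*32 = -6971328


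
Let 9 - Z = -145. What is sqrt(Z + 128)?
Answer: sqrt(282) ≈ 16.793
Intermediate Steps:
Z = 154 (Z = 9 - 1*(-145) = 9 + 145 = 154)
sqrt(Z + 128) = sqrt(154 + 128) = sqrt(282)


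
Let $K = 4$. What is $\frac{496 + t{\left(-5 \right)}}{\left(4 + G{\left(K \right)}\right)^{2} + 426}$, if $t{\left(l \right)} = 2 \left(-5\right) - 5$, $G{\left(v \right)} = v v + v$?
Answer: $\frac{481}{1002} \approx 0.48004$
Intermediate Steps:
$G{\left(v \right)} = v + v^{2}$ ($G{\left(v \right)} = v^{2} + v = v + v^{2}$)
$t{\left(l \right)} = -15$ ($t{\left(l \right)} = -10 - 5 = -15$)
$\frac{496 + t{\left(-5 \right)}}{\left(4 + G{\left(K \right)}\right)^{2} + 426} = \frac{496 - 15}{\left(4 + 4 \left(1 + 4\right)\right)^{2} + 426} = \frac{481}{\left(4 + 4 \cdot 5\right)^{2} + 426} = \frac{481}{\left(4 + 20\right)^{2} + 426} = \frac{481}{24^{2} + 426} = \frac{481}{576 + 426} = \frac{481}{1002}$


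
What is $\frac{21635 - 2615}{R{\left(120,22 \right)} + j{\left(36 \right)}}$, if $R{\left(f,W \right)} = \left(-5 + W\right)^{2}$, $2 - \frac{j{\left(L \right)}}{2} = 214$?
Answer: $- \frac{1268}{9} \approx -140.89$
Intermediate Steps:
$j{\left(L \right)} = -424$ ($j{\left(L \right)} = 4 - 428 = -424$)
$\frac{21635 - 2615}{R{\left(120,22 \right)} + j{\left(36 \right)}} = \frac{21635 - 2615}{\left(-5 + 22\right)^{2} - 424} = \frac{19020}{17^{2} - 424} = \frac{19020}{289 - 424} = \frac{19020}{-135} = 19020 \left(- \frac{1}{135}\right) = - \frac{1268}{9}$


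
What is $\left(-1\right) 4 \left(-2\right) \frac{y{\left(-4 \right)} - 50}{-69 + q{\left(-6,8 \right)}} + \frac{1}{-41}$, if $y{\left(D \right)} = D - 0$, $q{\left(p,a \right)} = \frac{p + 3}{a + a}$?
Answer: $\frac{255}{41} \approx 6.2195$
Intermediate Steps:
$q{\left(p,a \right)} = \frac{3 + p}{2 a}$
$y{\left(D \right)} = D$ ($y{\left(D \right)} = D + 0 = D$)
$\left(-1\right) 4 \left(-2\right) \frac{y{\left(-4 \right)} - 50}{-69 + q{\left(-6,8 \right)}} + \frac{1}{-41} = \left(-1\right) 4 \left(-2\right) \frac{-4 - 50}{-69 + \frac{3 - 6}{2 \cdot 8}} + \frac{1}{-41} = \left(-4\right) \left(-2\right) \left(- \frac{54}{-69 + \frac{1}{2} \cdot \frac{1}{8} \left(-3\right)}\right) - \frac{1}{41} = 8 \left(- \frac{54}{-69 - \frac{3}{16}}\right) - \frac{1}{41} = 8 \left(- \frac{54}{- \frac{1107}{16}}\right) - \frac{1}{41} = 8 \left(\left(-54\right) \left(- \frac{16}{1107}\right)\right) - \frac{1}{41} = 8 \cdot \frac{32}{41} - \frac{1}{41} = \frac{256}{41} - \frac{1}{41} = \frac{255}{41}$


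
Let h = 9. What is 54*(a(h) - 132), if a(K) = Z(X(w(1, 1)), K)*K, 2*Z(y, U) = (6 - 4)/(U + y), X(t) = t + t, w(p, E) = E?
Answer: -77922/11 ≈ -7083.8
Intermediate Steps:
X(t) = 2*t
Z(y, U) = 1/(U + y) (Z(y, U) = ((6 - 4)/(U + y))/2 = (2/(U + y))/2 = 1/(U + y))
a(K) = K/(2 + K) (a(K) = K/(K + 2*1) = K/(K + 2) = K/(2 + K))
54*(a(h) - 132) = 54*(9/(2 + 9) - 132) = 54*(9/11 - 132) = 54*(-1443/11) = -77922/11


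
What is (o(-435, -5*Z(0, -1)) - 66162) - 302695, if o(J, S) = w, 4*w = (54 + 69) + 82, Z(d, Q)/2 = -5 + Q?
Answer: -1475223/4 ≈ -3.6881e+5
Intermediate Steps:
Z(d, Q) = -10 + 2*Q (Z(d, Q) = 2*(-5 + Q) = -10 + 2*Q)
w = 205/4 (w = ((54 + 69) + 82)/4 = (123 + 82)/4 = (¼)*205 = 205/4 ≈ 51.250)
o(J, S) = 205/4
(o(-435, -5*Z(0, -1)) - 66162) - 302695 = (205/4 - 66162) - 302695 = -264443/4 - 302695 = -1475223/4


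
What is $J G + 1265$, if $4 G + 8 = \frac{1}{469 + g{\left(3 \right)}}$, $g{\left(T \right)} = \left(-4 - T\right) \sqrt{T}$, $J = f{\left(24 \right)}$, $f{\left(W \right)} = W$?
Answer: $\frac{19108318}{15701} + \frac{3 \sqrt{3}}{15701} \approx 1217.0$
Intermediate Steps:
$J = 24$
$g{\left(T \right)} = \sqrt{T} \left(-4 - T\right)$
$G = -2 + \frac{1}{4 \left(469 - 7 \sqrt{3}\right)}$ ($G = -2 + \frac{1}{4 \left(469 + \sqrt{3} \left(-4 - 3\right)\right)} = -2 + \frac{1}{4 \left(469 + \sqrt{3} \left(-7\right)\right)} = -2 + \frac{1}{4 \left(469 - 7 \sqrt{3}\right)} \approx -1.9995$)
$J G + 1265 = 24 \left(- \frac{251149}{125608} + \frac{\sqrt{3}}{125608}\right) + 1265 = \left(- \frac{753447}{15701} + \frac{3 \sqrt{3}}{15701}\right) + 1265 = \frac{19108318}{15701} + \frac{3 \sqrt{3}}{15701}$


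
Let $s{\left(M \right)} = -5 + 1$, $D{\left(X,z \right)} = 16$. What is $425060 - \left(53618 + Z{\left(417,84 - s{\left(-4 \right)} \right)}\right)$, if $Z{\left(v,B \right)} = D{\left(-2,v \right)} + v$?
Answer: $371009$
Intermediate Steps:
$s{\left(M \right)} = -4$
$Z{\left(v,B \right)} = 16 + v$
$425060 - \left(53618 + Z{\left(417,84 - s{\left(-4 \right)} \right)}\right) = 425060 - 54051 = 371009$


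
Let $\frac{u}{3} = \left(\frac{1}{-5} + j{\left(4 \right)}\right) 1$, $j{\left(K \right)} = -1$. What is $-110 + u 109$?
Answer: $- \frac{2512}{5} \approx -502.4$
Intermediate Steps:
$u = - \frac{18}{5}$ ($u = 3 \left(\frac{1}{-5} - 1\right) 1 = 3 \left(- \frac{1}{5} - 1\right) 1 = 3 \left(\left(- \frac{6}{5}\right) 1\right) = 3 \left(- \frac{6}{5}\right) = - \frac{18}{5} \approx -3.6$)
$-110 + u 109 = -110 - \frac{1962}{5} = - \frac{2512}{5}$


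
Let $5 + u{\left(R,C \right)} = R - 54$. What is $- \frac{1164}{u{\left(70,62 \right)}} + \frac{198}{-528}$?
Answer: $- \frac{9345}{88} \approx -106.19$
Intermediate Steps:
$u{\left(R,C \right)} = -59 + R$ ($u{\left(R,C \right)} = -5 + \left(R - 54\right) = -5 + \left(-54 + R\right) = -59 + R$)
$- \frac{1164}{u{\left(70,62 \right)}} + \frac{198}{-528} = - \frac{1164}{-59 + 70} + \frac{198}{-528} = - \frac{1164}{11} + 198 \left(- \frac{1}{528}\right) = \left(-1164\right) \frac{1}{11} - \frac{3}{8} = - \frac{1164}{11} - \frac{3}{8} = - \frac{9345}{88}$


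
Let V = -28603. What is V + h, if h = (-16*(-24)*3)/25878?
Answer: -123364547/4313 ≈ -28603.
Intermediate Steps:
h = 192/4313 (h = (384*3)*(1/25878) = 1152*(1/25878) = 192/4313 ≈ 0.044517)
V + h = -28603 + 192/4313 = -123364547/4313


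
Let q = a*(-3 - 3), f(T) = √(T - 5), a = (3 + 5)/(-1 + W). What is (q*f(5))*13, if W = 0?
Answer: 0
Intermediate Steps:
a = -8 (a = (3 + 5)/(-1 + 0) = 8/(-1) = 8*(-1) = -8)
f(T) = √(-5 + T)
q = 48 (q = -8*(-3 - 3) = -8*(-6) = 48)
(q*f(5))*13 = (48*√(-5 + 5))*13 = (48*√0)*13 = (48*0)*13 = 0*13 = 0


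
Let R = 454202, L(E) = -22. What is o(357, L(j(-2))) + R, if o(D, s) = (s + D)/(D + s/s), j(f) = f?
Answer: 162604651/358 ≈ 4.5420e+5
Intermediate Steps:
o(D, s) = (D + s)/(1 + D) (o(D, s) = (D + s)/(D + 1) = (D + s)/(1 + D))
o(357, L(j(-2))) + R = (357 - 22)/(1 + 357) + 454202 = 335/358 + 454202 = 162604651/358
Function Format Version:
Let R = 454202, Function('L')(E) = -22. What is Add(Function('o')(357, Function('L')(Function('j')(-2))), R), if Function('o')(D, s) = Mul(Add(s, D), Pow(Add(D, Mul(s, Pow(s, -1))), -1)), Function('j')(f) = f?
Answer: Rational(162604651, 358) ≈ 4.5420e+5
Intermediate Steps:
Function('o')(D, s) = Mul(Pow(Add(1, D), -1), Add(D, s)) (Function('o')(D, s) = Mul(Add(D, s), Pow(Add(D, 1), -1)) = Mul(Add(D, s), Pow(Add(1, D), -1)) = Mul(Pow(Add(1, D), -1), Add(D, s)))
Add(Function('o')(357, Function('L')(Function('j')(-2))), R) = Add(Mul(Pow(Add(1, 357), -1), Add(357, -22)), 454202) = Add(Mul(Pow(358, -1), 335), 454202) = Add(Mul(Rational(1, 358), 335), 454202) = Add(Rational(335, 358), 454202) = Rational(162604651, 358)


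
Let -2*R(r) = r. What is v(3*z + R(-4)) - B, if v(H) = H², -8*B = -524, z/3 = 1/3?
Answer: -81/2 ≈ -40.500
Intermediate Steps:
R(r) = -r/2
z = 1 (z = 3*(1/3) = 3*(1*(⅓)) = 3*(⅓) = 1)
B = 131/2 (B = -⅛*(-524) = 131/2 ≈ 65.500)
v(3*z + R(-4)) - B = (3*1 - ½*(-4))² - 1*131/2 = (3 + 2)² - 131/2 = 5² - 131/2 = 25 - 131/2 = -81/2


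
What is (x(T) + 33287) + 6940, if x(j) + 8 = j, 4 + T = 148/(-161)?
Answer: 6474467/161 ≈ 40214.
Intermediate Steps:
T = -792/161 (T = -4 + 148/(-161) = -4 + 148*(-1/161) = -4 - 148/161 = -792/161 ≈ -4.9193)
x(j) = -8 + j
(x(T) + 33287) + 6940 = ((-8 - 792/161) + 33287) + 6940 = (-2080/161 + 33287) + 6940 = 5357127/161 + 6940 = 6474467/161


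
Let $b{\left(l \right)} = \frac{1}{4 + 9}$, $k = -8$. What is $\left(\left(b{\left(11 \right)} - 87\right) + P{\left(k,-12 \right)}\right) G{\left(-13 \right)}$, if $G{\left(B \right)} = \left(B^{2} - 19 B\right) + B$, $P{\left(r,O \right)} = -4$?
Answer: $-36642$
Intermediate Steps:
$G{\left(B \right)} = B^{2} - 18 B$
$b{\left(l \right)} = \frac{1}{13}$
$\left(\left(b{\left(11 \right)} - 87\right) + P{\left(k,-12 \right)}\right) G{\left(-13 \right)} = \left(\left(\frac{1}{13} - 87\right) - 4\right) \left(- 13 \left(-18 - 13\right)\right) = \left(- \frac{1130}{13} - 4\right) \left(\left(-13\right) \left(-31\right)\right) = \left(- \frac{1182}{13}\right) 403 = -36642$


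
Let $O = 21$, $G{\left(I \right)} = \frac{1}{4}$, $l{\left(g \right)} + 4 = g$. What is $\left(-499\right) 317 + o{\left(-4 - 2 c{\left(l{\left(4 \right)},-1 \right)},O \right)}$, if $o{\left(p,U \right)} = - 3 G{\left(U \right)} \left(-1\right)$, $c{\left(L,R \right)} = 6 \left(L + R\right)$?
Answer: $- \frac{632729}{4} \approx -1.5818 \cdot 10^{5}$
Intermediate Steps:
$l{\left(g \right)} = -4 + g$
$G{\left(I \right)} = \frac{1}{4}$
$c{\left(L,R \right)} = 6 L + 6 R$
$o{\left(p,U \right)} = \frac{3}{4}$ ($o{\left(p,U \right)} = \left(-3\right) \frac{1}{4} \left(-1\right) = \left(- \frac{3}{4}\right) \left(-1\right) = \frac{3}{4}$)
$\left(-499\right) 317 + o{\left(-4 - 2 c{\left(l{\left(4 \right)},-1 \right)},O \right)} = \left(-499\right) 317 + \frac{3}{4} = -158183 + \frac{3}{4} = - \frac{632729}{4}$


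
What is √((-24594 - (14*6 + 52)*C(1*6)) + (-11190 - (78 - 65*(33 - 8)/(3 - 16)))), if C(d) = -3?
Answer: I*√35579 ≈ 188.62*I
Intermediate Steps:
√((-24594 - (14*6 + 52)*C(1*6)) + (-11190 - (78 - 65*(33 - 8)/(3 - 16)))) = √((-24594 - (14*6 + 52)*(-3)) + (-11190 - (78 - 65*(33 - 8)/(3 - 16)))) = √((-24594 - (84 + 52)*(-3)) + (-11190 - (78 - 1625/(-13)))) = √((-24594 - 136*(-3)) + (-11190 - (78 - 1625*(-1)/13))) = √((-24594 - 1*(-408)) + (-11190 - (78 - 65*(-25/13)))) = √((-24594 + 408) + (-11190 - (78 + 125))) = √(-24186 + (-11190 - 1*203)) = √(-24186 + (-11190 - 203)) = √(-24186 - 11393) = √(-35579) = I*√35579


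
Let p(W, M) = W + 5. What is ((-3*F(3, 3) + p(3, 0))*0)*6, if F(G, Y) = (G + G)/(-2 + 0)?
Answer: 0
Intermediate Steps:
p(W, M) = 5 + W
F(G, Y) = -G (F(G, Y) = (2*G)/(-2) = (2*G)*(-1/2) = -G)
((-3*F(3, 3) + p(3, 0))*0)*6 = ((-(-3)*3 + (5 + 3))*0)*6 = ((-3*(-3) + 8)*0)*6 = ((9 + 8)*0)*6 = (17*0)*6 = 0*6 = 0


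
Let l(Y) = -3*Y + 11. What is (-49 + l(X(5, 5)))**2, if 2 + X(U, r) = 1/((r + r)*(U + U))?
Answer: 10259209/10000 ≈ 1025.9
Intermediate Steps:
X(U, r) = -2 + 1/(4*U*r) (X(U, r) = -2 + 1/((r + r)*(U + U)) = -2 + 1/((2*r)*(2*U)) = -2 + 1/(4*U*r))
l(Y) = 11 - 3*Y
(-49 + l(X(5, 5)))**2 = (-49 + (11 - 3*(-2 + (1/4)/(5*5))))**2 = (-49 + (11 - 3*(-2 + (1/4)*(1/5)*(1/5))))**2 = (-49 + (11 - 3*(-2 + 1/100)))**2 = (-49 + (11 - 3*(-199/100)))**2 = (-49 + (11 + 597/100))**2 = (-49 + 1697/100)**2 = (-3203/100)**2 = 10259209/10000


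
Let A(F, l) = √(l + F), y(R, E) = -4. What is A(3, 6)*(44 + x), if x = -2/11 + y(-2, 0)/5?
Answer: 7098/55 ≈ 129.05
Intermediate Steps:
x = -54/55 (x = -2/11 - 4/5 = -2*1/11 - 4*⅕ = -2/11 - ⅘ = -54/55 ≈ -0.98182)
A(F, l) = √(F + l)
A(3, 6)*(44 + x) = √(3 + 6)*(44 - 54/55) = √9*(2366/55) = 3*(2366/55) = 7098/55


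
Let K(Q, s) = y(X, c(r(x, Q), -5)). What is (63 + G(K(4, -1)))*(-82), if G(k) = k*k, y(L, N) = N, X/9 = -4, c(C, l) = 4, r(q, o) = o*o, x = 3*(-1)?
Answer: -6478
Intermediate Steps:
x = -3
r(q, o) = o²
X = -36 (X = 9*(-4) = -36)
K(Q, s) = 4
G(k) = k²
(63 + G(K(4, -1)))*(-82) = (63 + 4²)*(-82) = (63 + 16)*(-82) = 79*(-82) = -6478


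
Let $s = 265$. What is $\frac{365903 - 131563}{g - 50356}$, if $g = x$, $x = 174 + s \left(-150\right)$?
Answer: $- \frac{58585}{22483} \approx -2.6057$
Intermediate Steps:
$x = -39576$ ($x = 174 + 265 \left(-150\right) = 174 - 39750 = -39576$)
$g = -39576$
$\frac{365903 - 131563}{g - 50356} = \frac{365903 - 131563}{-39576 - 50356} = \frac{234340}{-89932} = 234340 \left(- \frac{1}{89932}\right) = - \frac{58585}{22483}$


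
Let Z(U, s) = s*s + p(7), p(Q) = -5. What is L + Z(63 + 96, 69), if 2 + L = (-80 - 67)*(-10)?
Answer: 6224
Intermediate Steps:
L = 1468 (L = -2 + (-80 - 67)*(-10) = -2 - 147*(-10) = -2 + 1470 = 1468)
Z(U, s) = -5 + s² (Z(U, s) = s*s - 5 = s² - 5 = -5 + s²)
L + Z(63 + 96, 69) = 1468 + (-5 + 69²) = 1468 + (-5 + 4761) = 1468 + 4756 = 6224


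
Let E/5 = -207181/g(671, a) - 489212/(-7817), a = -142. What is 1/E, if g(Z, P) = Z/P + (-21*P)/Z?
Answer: 209472149/771627681411390 ≈ 2.7147e-7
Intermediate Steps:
g(Z, P) = Z/P - 21*P/Z
E = 771627681411390/209472149 (E = 5*(-207181/(671/(-142) - 21*(-142)/671) - 489212/(-7817)) = 5*(-207181/(671*(-1/142) - 21*(-142)*1/671) - 489212*(-1/7817)) = 5*(-207181/(-671/142 + 2982/671) + 489212/7817) = 5*(-207181/(-26797/95282) + 489212/7817) = 5*(-207181*(-95282/26797) + 489212/7817) = 5*(19740620042/26797 + 489212/7817) = 5*(154325536282278/209472149) = 771627681411390/209472149 ≈ 3.6837e+6)
1/E = 1/(771627681411390/209472149) = 209472149/771627681411390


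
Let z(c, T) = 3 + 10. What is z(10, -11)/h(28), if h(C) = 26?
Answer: 1/2 ≈ 0.50000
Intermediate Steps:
z(c, T) = 13
z(10, -11)/h(28) = 13/26 = 13*(1/26) = 1/2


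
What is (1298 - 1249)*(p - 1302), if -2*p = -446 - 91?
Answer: -101283/2 ≈ -50642.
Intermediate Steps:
p = 537/2 (p = -(-446 - 91)/2 = -½*(-537) = 537/2 ≈ 268.50)
(1298 - 1249)*(p - 1302) = (1298 - 1249)*(537/2 - 1302) = 49*(-2067/2) = -101283/2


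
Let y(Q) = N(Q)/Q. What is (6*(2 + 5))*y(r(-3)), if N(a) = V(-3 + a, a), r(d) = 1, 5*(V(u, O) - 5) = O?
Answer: 1092/5 ≈ 218.40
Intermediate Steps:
V(u, O) = 5 + O/5
N(a) = 5 + a/5
y(Q) = (5 + Q/5)/Q
(6*(2 + 5))*y(r(-3)) = (6*(2 + 5))*((⅕)*(25 + 1)/1) = (6*7)*((⅕)*1*26) = 42*(26/5) = 1092/5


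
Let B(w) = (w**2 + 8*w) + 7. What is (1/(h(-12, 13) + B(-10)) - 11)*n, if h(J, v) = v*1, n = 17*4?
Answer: -7463/10 ≈ -746.30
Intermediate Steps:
n = 68
B(w) = 7 + w**2 + 8*w
h(J, v) = v
(1/(h(-12, 13) + B(-10)) - 11)*n = (1/(13 + (7 + (-10)**2 + 8*(-10))) - 11)*68 = (1/(13 + (7 + 100 - 80)) - 11)*68 = (1/(13 + 27) - 11)*68 = (1/40 - 11)*68 = -439/40*68 = -7463/10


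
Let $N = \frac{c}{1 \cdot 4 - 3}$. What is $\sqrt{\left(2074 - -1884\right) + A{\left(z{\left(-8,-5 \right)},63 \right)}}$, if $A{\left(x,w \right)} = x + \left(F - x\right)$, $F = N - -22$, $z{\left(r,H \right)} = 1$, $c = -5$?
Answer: $5 \sqrt{159} \approx 63.048$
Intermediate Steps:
$N = -5$ ($N = - \frac{5}{1 \cdot 4 - 3} = - \frac{5}{4 - 3} = - \frac{5}{1} = \left(-5\right) 1 = -5$)
$F = 17$ ($F = -5 - -22 = -5 + 22 = 17$)
$A{\left(x,w \right)} = 17$ ($A{\left(x,w \right)} = x - \left(-17 + x\right) = 17$)
$\sqrt{\left(2074 - -1884\right) + A{\left(z{\left(-8,-5 \right)},63 \right)}} = \sqrt{\left(2074 - -1884\right) + 17} = \sqrt{\left(2074 + 1884\right) + 17} = \sqrt{3958 + 17} = \sqrt{3975} = 5 \sqrt{159}$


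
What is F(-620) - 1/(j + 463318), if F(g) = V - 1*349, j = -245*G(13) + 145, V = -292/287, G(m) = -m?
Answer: -956676023/2733224 ≈ -350.02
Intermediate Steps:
V = -292/287 (V = -292*1/287 = -292/287 ≈ -1.0174)
j = 3330 (j = -(-245)*13 + 145 = -245*(-13) + 145 = 3185 + 145 = 3330)
F(g) = -100455/287 (F(g) = -292/287 - 1*349 = -292/287 - 349 = -100455/287)
F(-620) - 1/(j + 463318) = -100455/287 - 1/(3330 + 463318) = -100455/287 - 1/466648 = -956676023/2733224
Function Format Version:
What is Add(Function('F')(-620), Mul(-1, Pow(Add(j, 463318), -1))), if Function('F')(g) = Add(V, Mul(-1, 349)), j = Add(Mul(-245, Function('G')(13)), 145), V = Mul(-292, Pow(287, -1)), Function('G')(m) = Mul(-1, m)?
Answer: Rational(-956676023, 2733224) ≈ -350.02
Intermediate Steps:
V = Rational(-292, 287) (V = Mul(-292, Rational(1, 287)) = Rational(-292, 287) ≈ -1.0174)
j = 3330 (j = Add(Mul(-245, Mul(-1, 13)), 145) = Add(Mul(-245, -13), 145) = Add(3185, 145) = 3330)
Function('F')(g) = Rational(-100455, 287) (Function('F')(g) = Add(Rational(-292, 287), Mul(-1, 349)) = Add(Rational(-292, 287), -349) = Rational(-100455, 287))
Add(Function('F')(-620), Mul(-1, Pow(Add(j, 463318), -1))) = Add(Rational(-100455, 287), Mul(-1, Pow(Add(3330, 463318), -1))) = Add(Rational(-100455, 287), Mul(-1, Pow(466648, -1))) = Add(Rational(-100455, 287), Mul(-1, Rational(1, 466648))) = Add(Rational(-100455, 287), Rational(-1, 466648)) = Rational(-956676023, 2733224)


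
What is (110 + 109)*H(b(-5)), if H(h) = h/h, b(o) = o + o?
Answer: 219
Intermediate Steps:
b(o) = 2*o
H(h) = 1
(110 + 109)*H(b(-5)) = (110 + 109)*1 = 219*1 = 219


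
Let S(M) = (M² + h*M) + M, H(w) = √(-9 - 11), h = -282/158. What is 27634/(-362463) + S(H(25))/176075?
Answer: -974581162/12764134545 - 124*I*√5/13909925 ≈ -0.076353 - 1.9933e-5*I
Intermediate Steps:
h = -141/79 (h = -282*1/158 = -141/79 ≈ -1.7848)
H(w) = 2*I*√5 (H(w) = √(-20) = 2*I*√5)
S(M) = M² - 62*M/79 (S(M) = (M² - 141*M/79) + M = M² - 62*M/79)
27634/(-362463) + S(H(25))/176075 = 27634/(-362463) + ((2*I*√5)*(-62 + 79*(2*I*√5))/79)/176075 = 27634*(-1/362463) + ((2*I*√5)*(-62 + 158*I*√5)/79)*(1/176075) = -27634/362463 + (2*I*√5*(-62 + 158*I*√5)/79)*(1/176075) = -27634/362463 + 2*I*√5*(-62 + 158*I*√5)/13909925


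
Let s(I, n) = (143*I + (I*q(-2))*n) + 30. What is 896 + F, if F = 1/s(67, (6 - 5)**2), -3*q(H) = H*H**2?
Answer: 26314627/29369 ≈ 896.00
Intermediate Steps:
q(H) = -H**3/3 (q(H) = -H*H**2/3 = -H**3/3)
s(I, n) = 30 + 143*I + 8*I*n/3 (s(I, n) = (143*I + (I*(-1/3*(-2)**3))*n) + 30 = (143*I + (I*(-1/3*(-8)))*n) + 30 = (143*I + (I*(8/3))*n) + 30 = (143*I + (8*I/3)*n) + 30 = (143*I + 8*I*n/3) + 30 = 30 + 143*I + 8*I*n/3)
F = 3/29369 (F = 1/(30 + 143*67 + (8/3)*67*(6 - 5)**2) = 1/(30 + 9581 + (8/3)*67*1**2) = 1/(30 + 9581 + (8/3)*67*1) = 1/(30 + 9581 + 536/3) = 1/(29369/3) = 3/29369 ≈ 0.00010215)
896 + F = 896 + 3/29369 = 26314627/29369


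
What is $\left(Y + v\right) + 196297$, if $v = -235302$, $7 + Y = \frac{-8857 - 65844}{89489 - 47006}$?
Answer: $- \frac{1657421497}{42483} \approx -39014.0$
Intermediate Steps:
$Y = - \frac{372082}{42483}$ ($Y = -7 + \frac{-8857 - 65844}{89489 - 47006} = -7 - \frac{74701}{42483} = - \frac{372082}{42483} \approx -8.7584$)
$\left(Y + v\right) + 196297 = \left(- \frac{372082}{42483} - 235302\right) + 196297 = - \frac{9996706948}{42483} + 196297 = - \frac{1657421497}{42483}$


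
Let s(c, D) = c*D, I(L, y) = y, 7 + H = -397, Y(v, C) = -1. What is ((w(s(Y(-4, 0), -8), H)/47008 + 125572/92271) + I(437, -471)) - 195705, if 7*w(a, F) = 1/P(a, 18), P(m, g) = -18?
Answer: -35737910278128421/182173957056 ≈ -1.9617e+5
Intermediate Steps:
H = -404 (H = -7 - 397 = -404)
s(c, D) = D*c
w(a, F) = -1/126 (w(a, F) = (⅐)/(-18) = (⅐)*(-1/18) = -1/126)
((w(s(Y(-4, 0), -8), H)/47008 + 125572/92271) + I(437, -471)) - 195705 = ((-1/126/47008 + 125572/92271) - 471) - 195705 = ((-1/126*1/47008 + 125572*(1/92271)) - 471) - 195705 = ((-1/5923008 + 125572/92271) - 471) - 195705 = (247921289435/182173957056 - 471) - 195705 = -85556012483941/182173957056 - 195705 = -35737910278128421/182173957056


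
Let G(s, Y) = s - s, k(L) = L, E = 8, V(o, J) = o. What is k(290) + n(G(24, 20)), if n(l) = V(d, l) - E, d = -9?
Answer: 273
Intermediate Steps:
G(s, Y) = 0
n(l) = -17 (n(l) = -9 - 1*8 = -9 - 8 = -17)
k(290) + n(G(24, 20)) = 290 - 17 = 273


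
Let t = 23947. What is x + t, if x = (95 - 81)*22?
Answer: 24255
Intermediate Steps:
x = 308 (x = 14*22 = 308)
x + t = 308 + 23947 = 24255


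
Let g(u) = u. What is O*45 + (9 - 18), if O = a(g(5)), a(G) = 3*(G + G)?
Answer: 1341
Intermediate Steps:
a(G) = 6*G (a(G) = 3*(2*G) = 6*G)
O = 30 (O = 6*5 = 30)
O*45 + (9 - 18) = 30*45 + (9 - 18) = 1350 - 9 = 1341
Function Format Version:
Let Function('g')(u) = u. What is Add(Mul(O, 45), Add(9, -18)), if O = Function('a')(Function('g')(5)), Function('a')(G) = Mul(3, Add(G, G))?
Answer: 1341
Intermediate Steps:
Function('a')(G) = Mul(6, G) (Function('a')(G) = Mul(3, Mul(2, G)) = Mul(6, G))
O = 30 (O = Mul(6, 5) = 30)
Add(Mul(O, 45), Add(9, -18)) = Add(Mul(30, 45), Add(9, -18)) = Add(1350, -9) = 1341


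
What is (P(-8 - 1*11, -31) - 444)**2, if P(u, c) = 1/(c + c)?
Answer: 757845841/3844 ≈ 1.9715e+5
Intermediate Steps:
P(u, c) = 1/(2*c)
(P(-8 - 1*11, -31) - 444)**2 = ((1/2)/(-31) - 444)**2 = ((1/2)*(-1/31) - 444)**2 = (-1/62 - 444)**2 = (-27529/62)**2 = 757845841/3844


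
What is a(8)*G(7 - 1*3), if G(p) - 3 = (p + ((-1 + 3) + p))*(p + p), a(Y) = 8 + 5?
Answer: 1079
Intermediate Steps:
a(Y) = 13
G(p) = 3 + 2*p*(2 + 2*p) (G(p) = 3 + (p + ((-1 + 3) + p))*(p + p) = 3 + (p + (2 + p))*(2*p) = 3 + (2 + 2*p)*(2*p) = 3 + 2*p*(2 + 2*p))
a(8)*G(7 - 1*3) = 13*(3 + 4*(7 - 1*3) + 4*(7 - 1*3)²) = 13*(3 + 4*(7 - 3) + 4*(7 - 3)²) = 13*(3 + 4*4 + 4*4²) = 13*(3 + 16 + 4*16) = 13*(3 + 16 + 64) = 13*83 = 1079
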